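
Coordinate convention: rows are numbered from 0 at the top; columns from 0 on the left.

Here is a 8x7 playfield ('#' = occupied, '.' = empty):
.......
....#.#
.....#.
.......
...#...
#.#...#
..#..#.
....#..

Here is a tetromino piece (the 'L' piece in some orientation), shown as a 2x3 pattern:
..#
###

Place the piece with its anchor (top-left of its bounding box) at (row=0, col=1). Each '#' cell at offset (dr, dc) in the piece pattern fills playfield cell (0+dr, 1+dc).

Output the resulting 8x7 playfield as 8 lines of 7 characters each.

Answer: ...#...
.####.#
.....#.
.......
...#...
#.#...#
..#..#.
....#..

Derivation:
Fill (0+0,1+2) = (0,3)
Fill (0+1,1+0) = (1,1)
Fill (0+1,1+1) = (1,2)
Fill (0+1,1+2) = (1,3)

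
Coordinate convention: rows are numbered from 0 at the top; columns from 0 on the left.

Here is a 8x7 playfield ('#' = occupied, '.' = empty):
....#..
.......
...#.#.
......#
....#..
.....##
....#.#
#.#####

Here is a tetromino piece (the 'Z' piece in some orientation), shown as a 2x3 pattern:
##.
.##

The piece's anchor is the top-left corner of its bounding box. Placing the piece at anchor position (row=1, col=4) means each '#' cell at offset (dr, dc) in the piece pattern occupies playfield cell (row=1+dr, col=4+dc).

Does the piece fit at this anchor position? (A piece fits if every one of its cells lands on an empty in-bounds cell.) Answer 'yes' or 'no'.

Check each piece cell at anchor (1, 4):
  offset (0,0) -> (1,4): empty -> OK
  offset (0,1) -> (1,5): empty -> OK
  offset (1,1) -> (2,5): occupied ('#') -> FAIL
  offset (1,2) -> (2,6): empty -> OK
All cells valid: no

Answer: no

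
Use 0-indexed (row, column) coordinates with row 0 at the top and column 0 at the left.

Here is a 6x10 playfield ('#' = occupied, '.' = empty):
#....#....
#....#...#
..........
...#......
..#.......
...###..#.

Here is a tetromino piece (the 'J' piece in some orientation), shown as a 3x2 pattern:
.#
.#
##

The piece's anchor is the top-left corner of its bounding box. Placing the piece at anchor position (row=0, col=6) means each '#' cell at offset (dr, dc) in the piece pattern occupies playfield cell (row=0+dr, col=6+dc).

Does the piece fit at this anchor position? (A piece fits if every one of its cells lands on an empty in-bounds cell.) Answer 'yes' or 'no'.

Check each piece cell at anchor (0, 6):
  offset (0,1) -> (0,7): empty -> OK
  offset (1,1) -> (1,7): empty -> OK
  offset (2,0) -> (2,6): empty -> OK
  offset (2,1) -> (2,7): empty -> OK
All cells valid: yes

Answer: yes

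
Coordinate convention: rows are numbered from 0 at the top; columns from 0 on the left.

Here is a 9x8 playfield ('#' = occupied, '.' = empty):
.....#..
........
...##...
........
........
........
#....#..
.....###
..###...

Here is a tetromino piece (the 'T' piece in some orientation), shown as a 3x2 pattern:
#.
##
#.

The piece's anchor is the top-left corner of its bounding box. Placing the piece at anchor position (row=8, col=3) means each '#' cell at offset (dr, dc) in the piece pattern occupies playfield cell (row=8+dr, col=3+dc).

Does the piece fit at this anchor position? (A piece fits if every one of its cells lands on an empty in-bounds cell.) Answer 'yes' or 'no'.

Check each piece cell at anchor (8, 3):
  offset (0,0) -> (8,3): occupied ('#') -> FAIL
  offset (1,0) -> (9,3): out of bounds -> FAIL
  offset (1,1) -> (9,4): out of bounds -> FAIL
  offset (2,0) -> (10,3): out of bounds -> FAIL
All cells valid: no

Answer: no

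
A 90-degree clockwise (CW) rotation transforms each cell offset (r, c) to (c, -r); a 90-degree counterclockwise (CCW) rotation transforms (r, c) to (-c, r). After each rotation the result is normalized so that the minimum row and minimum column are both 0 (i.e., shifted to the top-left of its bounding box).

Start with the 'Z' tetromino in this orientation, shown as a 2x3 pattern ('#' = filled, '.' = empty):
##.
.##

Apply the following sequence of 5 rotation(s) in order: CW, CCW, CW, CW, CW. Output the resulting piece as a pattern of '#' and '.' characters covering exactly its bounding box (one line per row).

Start:
##.
.##
After rotation 1 (CW):
.#
##
#.
After rotation 2 (CCW):
##.
.##
After rotation 3 (CW):
.#
##
#.
After rotation 4 (CW):
##.
.##
After rotation 5 (CW):
.#
##
#.

Answer: .#
##
#.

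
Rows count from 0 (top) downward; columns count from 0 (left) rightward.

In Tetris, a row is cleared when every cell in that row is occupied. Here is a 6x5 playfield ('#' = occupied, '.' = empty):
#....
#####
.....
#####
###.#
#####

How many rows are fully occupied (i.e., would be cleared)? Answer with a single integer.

Check each row:
  row 0: 4 empty cells -> not full
  row 1: 0 empty cells -> FULL (clear)
  row 2: 5 empty cells -> not full
  row 3: 0 empty cells -> FULL (clear)
  row 4: 1 empty cell -> not full
  row 5: 0 empty cells -> FULL (clear)
Total rows cleared: 3

Answer: 3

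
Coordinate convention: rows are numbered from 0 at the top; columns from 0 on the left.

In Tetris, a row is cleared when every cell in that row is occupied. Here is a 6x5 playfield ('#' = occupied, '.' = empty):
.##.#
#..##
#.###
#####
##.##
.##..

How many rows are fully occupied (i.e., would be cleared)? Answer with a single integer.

Check each row:
  row 0: 2 empty cells -> not full
  row 1: 2 empty cells -> not full
  row 2: 1 empty cell -> not full
  row 3: 0 empty cells -> FULL (clear)
  row 4: 1 empty cell -> not full
  row 5: 3 empty cells -> not full
Total rows cleared: 1

Answer: 1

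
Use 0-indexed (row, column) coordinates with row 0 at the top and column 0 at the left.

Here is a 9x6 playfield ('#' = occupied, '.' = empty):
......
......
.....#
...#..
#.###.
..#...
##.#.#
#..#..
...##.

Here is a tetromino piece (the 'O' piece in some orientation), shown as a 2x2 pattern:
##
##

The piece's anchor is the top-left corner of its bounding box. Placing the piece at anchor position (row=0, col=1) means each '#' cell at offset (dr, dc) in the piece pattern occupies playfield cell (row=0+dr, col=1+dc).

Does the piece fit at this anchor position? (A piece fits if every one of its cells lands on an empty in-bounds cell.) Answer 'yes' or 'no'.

Check each piece cell at anchor (0, 1):
  offset (0,0) -> (0,1): empty -> OK
  offset (0,1) -> (0,2): empty -> OK
  offset (1,0) -> (1,1): empty -> OK
  offset (1,1) -> (1,2): empty -> OK
All cells valid: yes

Answer: yes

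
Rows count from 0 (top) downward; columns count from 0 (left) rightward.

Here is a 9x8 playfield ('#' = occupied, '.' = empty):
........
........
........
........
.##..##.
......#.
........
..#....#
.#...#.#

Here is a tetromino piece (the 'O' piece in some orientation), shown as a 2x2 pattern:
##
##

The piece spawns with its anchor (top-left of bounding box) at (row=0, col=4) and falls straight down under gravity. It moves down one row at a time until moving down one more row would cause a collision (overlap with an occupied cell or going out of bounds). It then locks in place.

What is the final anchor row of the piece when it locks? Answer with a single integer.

Spawn at (row=0, col=4). Try each row:
  row 0: fits
  row 1: fits
  row 2: fits
  row 3: blocked -> lock at row 2

Answer: 2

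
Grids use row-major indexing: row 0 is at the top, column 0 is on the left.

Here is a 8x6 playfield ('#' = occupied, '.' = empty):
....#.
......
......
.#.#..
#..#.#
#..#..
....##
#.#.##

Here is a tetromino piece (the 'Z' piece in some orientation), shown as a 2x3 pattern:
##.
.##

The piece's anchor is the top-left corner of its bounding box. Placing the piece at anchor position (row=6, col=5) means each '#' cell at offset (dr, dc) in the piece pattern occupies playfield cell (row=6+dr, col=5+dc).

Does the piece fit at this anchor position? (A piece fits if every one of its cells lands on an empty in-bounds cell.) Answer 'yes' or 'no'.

Answer: no

Derivation:
Check each piece cell at anchor (6, 5):
  offset (0,0) -> (6,5): occupied ('#') -> FAIL
  offset (0,1) -> (6,6): out of bounds -> FAIL
  offset (1,1) -> (7,6): out of bounds -> FAIL
  offset (1,2) -> (7,7): out of bounds -> FAIL
All cells valid: no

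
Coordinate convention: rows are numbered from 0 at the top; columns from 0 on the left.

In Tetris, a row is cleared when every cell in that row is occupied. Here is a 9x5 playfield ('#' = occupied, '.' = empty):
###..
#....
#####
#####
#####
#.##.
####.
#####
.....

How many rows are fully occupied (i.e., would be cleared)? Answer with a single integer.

Check each row:
  row 0: 2 empty cells -> not full
  row 1: 4 empty cells -> not full
  row 2: 0 empty cells -> FULL (clear)
  row 3: 0 empty cells -> FULL (clear)
  row 4: 0 empty cells -> FULL (clear)
  row 5: 2 empty cells -> not full
  row 6: 1 empty cell -> not full
  row 7: 0 empty cells -> FULL (clear)
  row 8: 5 empty cells -> not full
Total rows cleared: 4

Answer: 4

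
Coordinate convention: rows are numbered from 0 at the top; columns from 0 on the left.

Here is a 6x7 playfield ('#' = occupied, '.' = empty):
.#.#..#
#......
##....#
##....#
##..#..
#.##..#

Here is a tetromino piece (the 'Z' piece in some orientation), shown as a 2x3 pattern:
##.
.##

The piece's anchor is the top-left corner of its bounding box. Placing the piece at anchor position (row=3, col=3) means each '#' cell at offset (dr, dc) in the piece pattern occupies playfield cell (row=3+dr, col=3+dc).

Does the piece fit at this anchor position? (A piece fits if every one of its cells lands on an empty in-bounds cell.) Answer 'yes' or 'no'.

Check each piece cell at anchor (3, 3):
  offset (0,0) -> (3,3): empty -> OK
  offset (0,1) -> (3,4): empty -> OK
  offset (1,1) -> (4,4): occupied ('#') -> FAIL
  offset (1,2) -> (4,5): empty -> OK
All cells valid: no

Answer: no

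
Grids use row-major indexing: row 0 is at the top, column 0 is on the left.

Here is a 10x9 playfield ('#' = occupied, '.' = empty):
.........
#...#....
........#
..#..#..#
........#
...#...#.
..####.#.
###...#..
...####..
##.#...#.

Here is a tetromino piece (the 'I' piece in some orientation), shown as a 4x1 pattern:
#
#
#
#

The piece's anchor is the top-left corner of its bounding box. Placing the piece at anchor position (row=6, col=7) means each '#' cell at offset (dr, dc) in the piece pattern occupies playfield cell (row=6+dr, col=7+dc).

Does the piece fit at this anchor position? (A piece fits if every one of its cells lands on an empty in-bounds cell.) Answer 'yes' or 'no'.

Answer: no

Derivation:
Check each piece cell at anchor (6, 7):
  offset (0,0) -> (6,7): occupied ('#') -> FAIL
  offset (1,0) -> (7,7): empty -> OK
  offset (2,0) -> (8,7): empty -> OK
  offset (3,0) -> (9,7): occupied ('#') -> FAIL
All cells valid: no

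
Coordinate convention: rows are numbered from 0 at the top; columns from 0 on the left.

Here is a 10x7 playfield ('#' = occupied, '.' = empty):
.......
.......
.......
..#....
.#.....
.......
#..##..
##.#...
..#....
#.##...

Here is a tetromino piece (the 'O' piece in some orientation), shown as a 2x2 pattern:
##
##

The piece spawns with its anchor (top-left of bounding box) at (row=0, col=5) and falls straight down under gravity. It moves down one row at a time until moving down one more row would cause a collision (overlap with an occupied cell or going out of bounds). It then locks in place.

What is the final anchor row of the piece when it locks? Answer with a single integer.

Spawn at (row=0, col=5). Try each row:
  row 0: fits
  row 1: fits
  row 2: fits
  row 3: fits
  row 4: fits
  row 5: fits
  row 6: fits
  row 7: fits
  row 8: fits
  row 9: blocked -> lock at row 8

Answer: 8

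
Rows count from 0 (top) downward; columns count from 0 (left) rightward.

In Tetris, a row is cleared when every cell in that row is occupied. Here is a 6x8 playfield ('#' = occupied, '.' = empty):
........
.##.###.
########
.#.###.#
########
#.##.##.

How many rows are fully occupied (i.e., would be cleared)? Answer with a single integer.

Answer: 2

Derivation:
Check each row:
  row 0: 8 empty cells -> not full
  row 1: 3 empty cells -> not full
  row 2: 0 empty cells -> FULL (clear)
  row 3: 3 empty cells -> not full
  row 4: 0 empty cells -> FULL (clear)
  row 5: 3 empty cells -> not full
Total rows cleared: 2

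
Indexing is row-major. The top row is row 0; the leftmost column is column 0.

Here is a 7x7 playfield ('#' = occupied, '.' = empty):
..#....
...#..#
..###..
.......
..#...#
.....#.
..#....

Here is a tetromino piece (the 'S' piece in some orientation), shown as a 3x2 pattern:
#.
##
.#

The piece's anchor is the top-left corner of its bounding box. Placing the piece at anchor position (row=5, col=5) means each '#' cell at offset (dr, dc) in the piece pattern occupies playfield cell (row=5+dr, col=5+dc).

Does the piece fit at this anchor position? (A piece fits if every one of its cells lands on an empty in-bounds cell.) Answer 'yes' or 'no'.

Answer: no

Derivation:
Check each piece cell at anchor (5, 5):
  offset (0,0) -> (5,5): occupied ('#') -> FAIL
  offset (1,0) -> (6,5): empty -> OK
  offset (1,1) -> (6,6): empty -> OK
  offset (2,1) -> (7,6): out of bounds -> FAIL
All cells valid: no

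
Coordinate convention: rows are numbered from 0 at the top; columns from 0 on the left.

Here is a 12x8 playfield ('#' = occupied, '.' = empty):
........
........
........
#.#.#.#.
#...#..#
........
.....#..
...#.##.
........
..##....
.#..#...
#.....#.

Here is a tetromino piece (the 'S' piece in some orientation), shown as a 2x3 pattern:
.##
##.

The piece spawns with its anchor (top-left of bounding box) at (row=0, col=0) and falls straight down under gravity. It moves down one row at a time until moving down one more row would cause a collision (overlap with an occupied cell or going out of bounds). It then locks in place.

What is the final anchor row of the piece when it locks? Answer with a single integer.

Answer: 1

Derivation:
Spawn at (row=0, col=0). Try each row:
  row 0: fits
  row 1: fits
  row 2: blocked -> lock at row 1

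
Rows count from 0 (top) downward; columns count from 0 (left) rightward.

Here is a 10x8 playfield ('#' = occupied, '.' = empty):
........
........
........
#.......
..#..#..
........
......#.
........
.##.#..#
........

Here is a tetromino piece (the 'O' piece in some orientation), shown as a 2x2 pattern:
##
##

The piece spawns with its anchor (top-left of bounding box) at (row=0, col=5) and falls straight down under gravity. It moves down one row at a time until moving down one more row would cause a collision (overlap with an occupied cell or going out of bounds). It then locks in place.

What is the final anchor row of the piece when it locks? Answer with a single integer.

Answer: 2

Derivation:
Spawn at (row=0, col=5). Try each row:
  row 0: fits
  row 1: fits
  row 2: fits
  row 3: blocked -> lock at row 2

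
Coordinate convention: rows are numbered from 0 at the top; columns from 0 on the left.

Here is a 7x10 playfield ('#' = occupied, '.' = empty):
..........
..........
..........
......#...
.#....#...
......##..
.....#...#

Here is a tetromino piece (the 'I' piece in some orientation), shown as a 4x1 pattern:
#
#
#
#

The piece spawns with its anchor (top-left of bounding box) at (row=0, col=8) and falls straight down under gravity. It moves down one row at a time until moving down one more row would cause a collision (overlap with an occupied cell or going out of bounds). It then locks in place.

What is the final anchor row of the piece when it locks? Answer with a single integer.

Spawn at (row=0, col=8). Try each row:
  row 0: fits
  row 1: fits
  row 2: fits
  row 3: fits
  row 4: blocked -> lock at row 3

Answer: 3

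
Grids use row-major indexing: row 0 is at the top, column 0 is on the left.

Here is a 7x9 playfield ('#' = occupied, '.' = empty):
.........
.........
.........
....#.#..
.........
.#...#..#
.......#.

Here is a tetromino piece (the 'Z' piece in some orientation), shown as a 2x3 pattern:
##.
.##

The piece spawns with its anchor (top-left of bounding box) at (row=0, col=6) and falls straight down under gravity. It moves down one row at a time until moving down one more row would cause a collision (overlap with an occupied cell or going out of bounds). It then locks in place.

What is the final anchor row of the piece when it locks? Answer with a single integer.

Spawn at (row=0, col=6). Try each row:
  row 0: fits
  row 1: fits
  row 2: fits
  row 3: blocked -> lock at row 2

Answer: 2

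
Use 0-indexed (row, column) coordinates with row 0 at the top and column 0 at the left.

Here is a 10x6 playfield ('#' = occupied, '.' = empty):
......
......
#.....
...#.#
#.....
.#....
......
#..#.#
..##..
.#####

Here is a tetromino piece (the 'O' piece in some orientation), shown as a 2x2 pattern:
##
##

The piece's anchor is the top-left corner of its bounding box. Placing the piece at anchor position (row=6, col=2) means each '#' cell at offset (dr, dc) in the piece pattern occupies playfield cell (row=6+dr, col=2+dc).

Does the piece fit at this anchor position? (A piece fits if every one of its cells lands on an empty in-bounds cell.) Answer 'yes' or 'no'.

Check each piece cell at anchor (6, 2):
  offset (0,0) -> (6,2): empty -> OK
  offset (0,1) -> (6,3): empty -> OK
  offset (1,0) -> (7,2): empty -> OK
  offset (1,1) -> (7,3): occupied ('#') -> FAIL
All cells valid: no

Answer: no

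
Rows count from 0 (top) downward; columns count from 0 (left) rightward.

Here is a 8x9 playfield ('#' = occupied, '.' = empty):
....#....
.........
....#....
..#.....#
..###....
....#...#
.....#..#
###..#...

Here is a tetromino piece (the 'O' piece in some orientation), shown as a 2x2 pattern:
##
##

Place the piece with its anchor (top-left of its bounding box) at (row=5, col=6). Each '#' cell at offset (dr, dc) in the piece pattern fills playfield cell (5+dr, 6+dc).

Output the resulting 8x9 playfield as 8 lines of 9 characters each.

Answer: ....#....
.........
....#....
..#.....#
..###....
....#.###
.....####
###..#...

Derivation:
Fill (5+0,6+0) = (5,6)
Fill (5+0,6+1) = (5,7)
Fill (5+1,6+0) = (6,6)
Fill (5+1,6+1) = (6,7)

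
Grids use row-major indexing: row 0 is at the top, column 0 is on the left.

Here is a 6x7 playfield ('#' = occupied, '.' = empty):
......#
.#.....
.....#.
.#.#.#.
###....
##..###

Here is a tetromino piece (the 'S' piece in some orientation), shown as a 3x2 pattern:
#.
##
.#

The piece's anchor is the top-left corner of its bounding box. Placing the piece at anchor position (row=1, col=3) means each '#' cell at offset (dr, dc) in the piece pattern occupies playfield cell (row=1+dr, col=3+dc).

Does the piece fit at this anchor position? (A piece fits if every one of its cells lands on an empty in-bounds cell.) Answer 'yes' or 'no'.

Check each piece cell at anchor (1, 3):
  offset (0,0) -> (1,3): empty -> OK
  offset (1,0) -> (2,3): empty -> OK
  offset (1,1) -> (2,4): empty -> OK
  offset (2,1) -> (3,4): empty -> OK
All cells valid: yes

Answer: yes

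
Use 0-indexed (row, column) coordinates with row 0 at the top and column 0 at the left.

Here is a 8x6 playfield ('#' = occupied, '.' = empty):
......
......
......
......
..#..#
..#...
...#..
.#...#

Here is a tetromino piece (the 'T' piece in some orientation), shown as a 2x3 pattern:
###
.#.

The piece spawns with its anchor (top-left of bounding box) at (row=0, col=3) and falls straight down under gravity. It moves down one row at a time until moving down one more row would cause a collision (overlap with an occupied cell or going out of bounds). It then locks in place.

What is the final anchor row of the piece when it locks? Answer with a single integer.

Spawn at (row=0, col=3). Try each row:
  row 0: fits
  row 1: fits
  row 2: fits
  row 3: fits
  row 4: blocked -> lock at row 3

Answer: 3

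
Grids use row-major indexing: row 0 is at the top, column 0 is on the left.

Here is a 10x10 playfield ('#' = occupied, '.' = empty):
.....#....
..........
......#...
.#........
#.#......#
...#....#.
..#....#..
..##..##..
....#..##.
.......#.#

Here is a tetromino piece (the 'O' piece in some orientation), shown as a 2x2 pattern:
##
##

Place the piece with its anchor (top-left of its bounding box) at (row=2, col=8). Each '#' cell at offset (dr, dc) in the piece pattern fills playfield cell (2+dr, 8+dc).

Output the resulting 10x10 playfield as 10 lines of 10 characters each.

Fill (2+0,8+0) = (2,8)
Fill (2+0,8+1) = (2,9)
Fill (2+1,8+0) = (3,8)
Fill (2+1,8+1) = (3,9)

Answer: .....#....
..........
......#.##
.#......##
#.#......#
...#....#.
..#....#..
..##..##..
....#..##.
.......#.#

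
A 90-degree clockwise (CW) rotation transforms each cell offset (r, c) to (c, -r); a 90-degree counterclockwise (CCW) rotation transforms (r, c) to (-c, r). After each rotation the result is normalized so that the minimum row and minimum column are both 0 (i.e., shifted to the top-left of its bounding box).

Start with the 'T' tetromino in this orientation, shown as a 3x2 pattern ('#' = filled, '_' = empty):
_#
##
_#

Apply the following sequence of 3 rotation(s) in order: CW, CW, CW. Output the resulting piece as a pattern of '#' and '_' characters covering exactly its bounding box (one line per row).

Answer: ###
_#_

Derivation:
Start:
_#
##
_#
After rotation 1 (CW):
_#_
###
After rotation 2 (CW):
#_
##
#_
After rotation 3 (CW):
###
_#_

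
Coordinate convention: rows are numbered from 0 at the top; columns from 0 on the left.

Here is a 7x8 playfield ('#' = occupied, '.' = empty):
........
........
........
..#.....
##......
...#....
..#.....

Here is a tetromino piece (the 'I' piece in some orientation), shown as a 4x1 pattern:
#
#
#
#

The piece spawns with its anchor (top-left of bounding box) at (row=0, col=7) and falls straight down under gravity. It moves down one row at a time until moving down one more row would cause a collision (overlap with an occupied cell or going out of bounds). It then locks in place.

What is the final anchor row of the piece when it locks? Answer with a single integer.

Spawn at (row=0, col=7). Try each row:
  row 0: fits
  row 1: fits
  row 2: fits
  row 3: fits
  row 4: blocked -> lock at row 3

Answer: 3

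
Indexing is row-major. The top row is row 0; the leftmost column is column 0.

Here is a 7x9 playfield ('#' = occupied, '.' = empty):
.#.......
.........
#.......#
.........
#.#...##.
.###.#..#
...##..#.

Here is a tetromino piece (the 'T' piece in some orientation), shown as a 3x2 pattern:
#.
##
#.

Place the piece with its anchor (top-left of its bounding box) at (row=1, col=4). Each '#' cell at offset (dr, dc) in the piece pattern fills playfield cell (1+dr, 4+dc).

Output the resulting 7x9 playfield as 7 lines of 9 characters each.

Answer: .#.......
....#....
#...##..#
....#....
#.#...##.
.###.#..#
...##..#.

Derivation:
Fill (1+0,4+0) = (1,4)
Fill (1+1,4+0) = (2,4)
Fill (1+1,4+1) = (2,5)
Fill (1+2,4+0) = (3,4)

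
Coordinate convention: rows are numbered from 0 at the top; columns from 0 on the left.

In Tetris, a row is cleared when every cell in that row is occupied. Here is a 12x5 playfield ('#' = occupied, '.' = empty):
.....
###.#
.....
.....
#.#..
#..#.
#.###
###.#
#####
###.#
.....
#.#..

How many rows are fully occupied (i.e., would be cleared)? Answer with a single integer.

Answer: 1

Derivation:
Check each row:
  row 0: 5 empty cells -> not full
  row 1: 1 empty cell -> not full
  row 2: 5 empty cells -> not full
  row 3: 5 empty cells -> not full
  row 4: 3 empty cells -> not full
  row 5: 3 empty cells -> not full
  row 6: 1 empty cell -> not full
  row 7: 1 empty cell -> not full
  row 8: 0 empty cells -> FULL (clear)
  row 9: 1 empty cell -> not full
  row 10: 5 empty cells -> not full
  row 11: 3 empty cells -> not full
Total rows cleared: 1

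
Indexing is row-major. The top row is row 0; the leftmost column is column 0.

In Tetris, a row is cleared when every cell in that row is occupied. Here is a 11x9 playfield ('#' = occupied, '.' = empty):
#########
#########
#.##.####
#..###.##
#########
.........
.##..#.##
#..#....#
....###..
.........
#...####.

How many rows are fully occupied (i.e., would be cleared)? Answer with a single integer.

Check each row:
  row 0: 0 empty cells -> FULL (clear)
  row 1: 0 empty cells -> FULL (clear)
  row 2: 2 empty cells -> not full
  row 3: 3 empty cells -> not full
  row 4: 0 empty cells -> FULL (clear)
  row 5: 9 empty cells -> not full
  row 6: 4 empty cells -> not full
  row 7: 6 empty cells -> not full
  row 8: 6 empty cells -> not full
  row 9: 9 empty cells -> not full
  row 10: 4 empty cells -> not full
Total rows cleared: 3

Answer: 3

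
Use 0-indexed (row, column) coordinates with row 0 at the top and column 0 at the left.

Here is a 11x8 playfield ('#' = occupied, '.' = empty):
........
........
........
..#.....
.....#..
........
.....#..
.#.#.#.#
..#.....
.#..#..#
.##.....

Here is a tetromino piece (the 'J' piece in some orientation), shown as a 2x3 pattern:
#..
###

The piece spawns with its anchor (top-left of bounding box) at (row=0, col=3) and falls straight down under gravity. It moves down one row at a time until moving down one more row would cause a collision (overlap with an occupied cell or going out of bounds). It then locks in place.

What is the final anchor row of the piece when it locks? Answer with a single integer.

Spawn at (row=0, col=3). Try each row:
  row 0: fits
  row 1: fits
  row 2: fits
  row 3: blocked -> lock at row 2

Answer: 2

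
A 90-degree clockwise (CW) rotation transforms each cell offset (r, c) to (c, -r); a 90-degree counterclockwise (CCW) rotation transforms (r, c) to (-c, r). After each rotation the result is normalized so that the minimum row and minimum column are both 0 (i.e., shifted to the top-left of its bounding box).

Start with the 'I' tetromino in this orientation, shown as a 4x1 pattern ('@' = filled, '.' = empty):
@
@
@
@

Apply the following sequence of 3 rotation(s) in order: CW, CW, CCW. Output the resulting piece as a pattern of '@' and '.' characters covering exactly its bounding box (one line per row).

Start:
@
@
@
@
After rotation 1 (CW):
@@@@
After rotation 2 (CW):
@
@
@
@
After rotation 3 (CCW):
@@@@

Answer: @@@@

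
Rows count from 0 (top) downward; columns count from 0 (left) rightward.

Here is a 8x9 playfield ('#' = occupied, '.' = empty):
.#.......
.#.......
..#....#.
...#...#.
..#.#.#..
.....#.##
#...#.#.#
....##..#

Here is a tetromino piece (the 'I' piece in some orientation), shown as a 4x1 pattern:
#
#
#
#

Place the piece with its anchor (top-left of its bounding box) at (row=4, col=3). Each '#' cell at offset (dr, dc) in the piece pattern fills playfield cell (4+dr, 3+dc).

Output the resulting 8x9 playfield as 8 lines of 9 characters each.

Answer: .#.......
.#.......
..#....#.
...#...#.
..###.#..
...#.#.##
#..##.#.#
...###..#

Derivation:
Fill (4+0,3+0) = (4,3)
Fill (4+1,3+0) = (5,3)
Fill (4+2,3+0) = (6,3)
Fill (4+3,3+0) = (7,3)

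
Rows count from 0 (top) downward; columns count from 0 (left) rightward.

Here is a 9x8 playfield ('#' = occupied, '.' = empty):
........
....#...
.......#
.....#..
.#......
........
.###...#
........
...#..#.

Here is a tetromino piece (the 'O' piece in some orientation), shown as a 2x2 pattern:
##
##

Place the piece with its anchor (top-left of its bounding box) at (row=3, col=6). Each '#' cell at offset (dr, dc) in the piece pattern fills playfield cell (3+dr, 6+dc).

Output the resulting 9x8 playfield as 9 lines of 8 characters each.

Answer: ........
....#...
.......#
.....###
.#....##
........
.###...#
........
...#..#.

Derivation:
Fill (3+0,6+0) = (3,6)
Fill (3+0,6+1) = (3,7)
Fill (3+1,6+0) = (4,6)
Fill (3+1,6+1) = (4,7)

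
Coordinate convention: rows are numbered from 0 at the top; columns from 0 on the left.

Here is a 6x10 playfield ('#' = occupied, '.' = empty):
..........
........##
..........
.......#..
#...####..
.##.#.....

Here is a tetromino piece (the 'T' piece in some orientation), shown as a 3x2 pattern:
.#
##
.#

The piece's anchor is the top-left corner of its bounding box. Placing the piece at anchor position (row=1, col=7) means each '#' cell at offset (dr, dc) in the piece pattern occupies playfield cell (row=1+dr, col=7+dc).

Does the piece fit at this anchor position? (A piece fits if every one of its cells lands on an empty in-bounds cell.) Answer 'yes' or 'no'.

Answer: no

Derivation:
Check each piece cell at anchor (1, 7):
  offset (0,1) -> (1,8): occupied ('#') -> FAIL
  offset (1,0) -> (2,7): empty -> OK
  offset (1,1) -> (2,8): empty -> OK
  offset (2,1) -> (3,8): empty -> OK
All cells valid: no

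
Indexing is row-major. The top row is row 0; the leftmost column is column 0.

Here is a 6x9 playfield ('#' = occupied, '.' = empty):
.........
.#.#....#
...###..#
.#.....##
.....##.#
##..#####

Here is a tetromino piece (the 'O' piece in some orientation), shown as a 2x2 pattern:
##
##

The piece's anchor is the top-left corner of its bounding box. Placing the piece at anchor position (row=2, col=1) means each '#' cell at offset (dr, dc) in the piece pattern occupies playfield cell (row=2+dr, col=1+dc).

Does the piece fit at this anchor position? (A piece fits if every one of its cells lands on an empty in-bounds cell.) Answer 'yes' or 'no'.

Answer: no

Derivation:
Check each piece cell at anchor (2, 1):
  offset (0,0) -> (2,1): empty -> OK
  offset (0,1) -> (2,2): empty -> OK
  offset (1,0) -> (3,1): occupied ('#') -> FAIL
  offset (1,1) -> (3,2): empty -> OK
All cells valid: no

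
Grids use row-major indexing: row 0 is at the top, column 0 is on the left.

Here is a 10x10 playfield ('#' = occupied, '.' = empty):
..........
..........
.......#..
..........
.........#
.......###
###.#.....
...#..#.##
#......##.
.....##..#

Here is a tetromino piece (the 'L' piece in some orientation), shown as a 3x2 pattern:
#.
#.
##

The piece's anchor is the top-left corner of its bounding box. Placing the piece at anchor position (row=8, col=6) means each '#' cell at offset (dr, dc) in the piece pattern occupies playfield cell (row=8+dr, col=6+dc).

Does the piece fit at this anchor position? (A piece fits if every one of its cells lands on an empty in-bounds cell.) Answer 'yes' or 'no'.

Check each piece cell at anchor (8, 6):
  offset (0,0) -> (8,6): empty -> OK
  offset (1,0) -> (9,6): occupied ('#') -> FAIL
  offset (2,0) -> (10,6): out of bounds -> FAIL
  offset (2,1) -> (10,7): out of bounds -> FAIL
All cells valid: no

Answer: no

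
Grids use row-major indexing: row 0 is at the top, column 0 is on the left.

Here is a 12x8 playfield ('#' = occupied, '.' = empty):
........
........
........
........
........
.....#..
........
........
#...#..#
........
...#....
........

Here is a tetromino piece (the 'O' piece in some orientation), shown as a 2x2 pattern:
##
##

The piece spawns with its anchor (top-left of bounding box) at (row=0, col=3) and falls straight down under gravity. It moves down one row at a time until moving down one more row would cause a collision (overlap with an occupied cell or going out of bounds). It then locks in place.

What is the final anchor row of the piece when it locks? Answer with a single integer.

Answer: 6

Derivation:
Spawn at (row=0, col=3). Try each row:
  row 0: fits
  row 1: fits
  row 2: fits
  row 3: fits
  row 4: fits
  row 5: fits
  row 6: fits
  row 7: blocked -> lock at row 6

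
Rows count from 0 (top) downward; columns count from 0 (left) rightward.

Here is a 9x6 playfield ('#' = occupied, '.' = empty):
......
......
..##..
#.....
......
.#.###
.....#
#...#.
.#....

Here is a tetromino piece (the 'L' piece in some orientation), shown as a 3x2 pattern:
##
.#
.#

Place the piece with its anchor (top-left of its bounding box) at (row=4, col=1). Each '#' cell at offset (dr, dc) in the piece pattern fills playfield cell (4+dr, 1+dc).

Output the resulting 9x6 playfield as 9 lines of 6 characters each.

Fill (4+0,1+0) = (4,1)
Fill (4+0,1+1) = (4,2)
Fill (4+1,1+1) = (5,2)
Fill (4+2,1+1) = (6,2)

Answer: ......
......
..##..
#.....
.##...
.#####
..#..#
#...#.
.#....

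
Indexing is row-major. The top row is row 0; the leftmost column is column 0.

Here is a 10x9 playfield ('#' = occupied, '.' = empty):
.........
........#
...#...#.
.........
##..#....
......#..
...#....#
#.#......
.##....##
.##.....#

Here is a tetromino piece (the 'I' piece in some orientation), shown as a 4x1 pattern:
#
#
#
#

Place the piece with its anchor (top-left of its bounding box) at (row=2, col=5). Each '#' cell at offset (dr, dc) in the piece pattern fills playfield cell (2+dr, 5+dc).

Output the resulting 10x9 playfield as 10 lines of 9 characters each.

Answer: .........
........#
...#.#.#.
.....#...
##..##...
.....##..
...#....#
#.#......
.##....##
.##.....#

Derivation:
Fill (2+0,5+0) = (2,5)
Fill (2+1,5+0) = (3,5)
Fill (2+2,5+0) = (4,5)
Fill (2+3,5+0) = (5,5)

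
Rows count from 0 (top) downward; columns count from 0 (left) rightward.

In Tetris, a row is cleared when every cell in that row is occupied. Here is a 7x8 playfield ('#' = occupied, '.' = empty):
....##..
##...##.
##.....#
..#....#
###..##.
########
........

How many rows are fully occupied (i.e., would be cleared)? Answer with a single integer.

Answer: 1

Derivation:
Check each row:
  row 0: 6 empty cells -> not full
  row 1: 4 empty cells -> not full
  row 2: 5 empty cells -> not full
  row 3: 6 empty cells -> not full
  row 4: 3 empty cells -> not full
  row 5: 0 empty cells -> FULL (clear)
  row 6: 8 empty cells -> not full
Total rows cleared: 1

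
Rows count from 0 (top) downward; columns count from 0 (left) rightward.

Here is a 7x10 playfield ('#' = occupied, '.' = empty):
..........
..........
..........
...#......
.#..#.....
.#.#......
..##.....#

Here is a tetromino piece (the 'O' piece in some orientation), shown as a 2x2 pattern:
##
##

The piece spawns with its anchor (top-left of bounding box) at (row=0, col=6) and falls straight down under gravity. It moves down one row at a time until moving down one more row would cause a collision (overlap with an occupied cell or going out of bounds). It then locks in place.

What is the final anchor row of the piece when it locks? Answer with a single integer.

Spawn at (row=0, col=6). Try each row:
  row 0: fits
  row 1: fits
  row 2: fits
  row 3: fits
  row 4: fits
  row 5: fits
  row 6: blocked -> lock at row 5

Answer: 5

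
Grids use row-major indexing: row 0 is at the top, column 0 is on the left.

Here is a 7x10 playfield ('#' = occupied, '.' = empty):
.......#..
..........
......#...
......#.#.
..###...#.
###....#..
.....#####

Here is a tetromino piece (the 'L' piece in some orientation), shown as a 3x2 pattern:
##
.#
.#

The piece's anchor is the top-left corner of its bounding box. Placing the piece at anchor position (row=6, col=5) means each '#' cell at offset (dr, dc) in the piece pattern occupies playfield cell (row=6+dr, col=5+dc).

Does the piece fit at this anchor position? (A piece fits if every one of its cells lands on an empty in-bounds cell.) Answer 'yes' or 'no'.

Answer: no

Derivation:
Check each piece cell at anchor (6, 5):
  offset (0,0) -> (6,5): occupied ('#') -> FAIL
  offset (0,1) -> (6,6): occupied ('#') -> FAIL
  offset (1,1) -> (7,6): out of bounds -> FAIL
  offset (2,1) -> (8,6): out of bounds -> FAIL
All cells valid: no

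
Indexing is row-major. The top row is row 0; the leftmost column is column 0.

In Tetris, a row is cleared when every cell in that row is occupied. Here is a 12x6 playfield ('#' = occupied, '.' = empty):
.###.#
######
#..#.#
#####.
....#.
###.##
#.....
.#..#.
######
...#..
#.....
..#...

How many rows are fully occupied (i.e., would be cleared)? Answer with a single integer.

Check each row:
  row 0: 2 empty cells -> not full
  row 1: 0 empty cells -> FULL (clear)
  row 2: 3 empty cells -> not full
  row 3: 1 empty cell -> not full
  row 4: 5 empty cells -> not full
  row 5: 1 empty cell -> not full
  row 6: 5 empty cells -> not full
  row 7: 4 empty cells -> not full
  row 8: 0 empty cells -> FULL (clear)
  row 9: 5 empty cells -> not full
  row 10: 5 empty cells -> not full
  row 11: 5 empty cells -> not full
Total rows cleared: 2

Answer: 2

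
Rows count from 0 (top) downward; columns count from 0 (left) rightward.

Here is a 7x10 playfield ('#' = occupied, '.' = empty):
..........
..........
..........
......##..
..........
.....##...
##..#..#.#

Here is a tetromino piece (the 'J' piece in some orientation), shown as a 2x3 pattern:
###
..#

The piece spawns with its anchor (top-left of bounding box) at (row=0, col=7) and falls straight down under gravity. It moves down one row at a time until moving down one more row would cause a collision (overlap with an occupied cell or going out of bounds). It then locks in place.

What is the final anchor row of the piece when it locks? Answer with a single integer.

Spawn at (row=0, col=7). Try each row:
  row 0: fits
  row 1: fits
  row 2: fits
  row 3: blocked -> lock at row 2

Answer: 2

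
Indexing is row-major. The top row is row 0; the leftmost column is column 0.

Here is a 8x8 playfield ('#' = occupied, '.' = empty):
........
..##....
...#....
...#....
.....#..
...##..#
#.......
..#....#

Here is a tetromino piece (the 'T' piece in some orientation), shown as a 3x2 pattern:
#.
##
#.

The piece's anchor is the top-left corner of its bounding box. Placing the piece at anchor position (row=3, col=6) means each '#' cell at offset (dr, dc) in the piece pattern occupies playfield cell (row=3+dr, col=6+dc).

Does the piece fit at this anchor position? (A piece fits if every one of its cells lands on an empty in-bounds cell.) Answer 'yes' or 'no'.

Answer: yes

Derivation:
Check each piece cell at anchor (3, 6):
  offset (0,0) -> (3,6): empty -> OK
  offset (1,0) -> (4,6): empty -> OK
  offset (1,1) -> (4,7): empty -> OK
  offset (2,0) -> (5,6): empty -> OK
All cells valid: yes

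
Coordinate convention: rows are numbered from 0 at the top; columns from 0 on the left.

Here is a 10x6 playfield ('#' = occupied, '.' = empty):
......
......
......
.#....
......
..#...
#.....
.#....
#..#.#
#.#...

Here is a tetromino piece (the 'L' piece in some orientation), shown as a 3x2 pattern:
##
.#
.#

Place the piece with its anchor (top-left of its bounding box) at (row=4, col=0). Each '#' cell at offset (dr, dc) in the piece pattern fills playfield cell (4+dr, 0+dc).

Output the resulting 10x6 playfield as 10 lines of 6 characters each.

Fill (4+0,0+0) = (4,0)
Fill (4+0,0+1) = (4,1)
Fill (4+1,0+1) = (5,1)
Fill (4+2,0+1) = (6,1)

Answer: ......
......
......
.#....
##....
.##...
##....
.#....
#..#.#
#.#...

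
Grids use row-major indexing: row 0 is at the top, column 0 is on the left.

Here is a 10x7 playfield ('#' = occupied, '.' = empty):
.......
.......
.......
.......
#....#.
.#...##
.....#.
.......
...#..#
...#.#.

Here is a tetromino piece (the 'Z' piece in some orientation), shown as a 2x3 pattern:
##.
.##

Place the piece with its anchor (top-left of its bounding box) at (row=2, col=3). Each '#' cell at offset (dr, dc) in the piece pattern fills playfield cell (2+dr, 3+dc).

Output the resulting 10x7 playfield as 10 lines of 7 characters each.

Fill (2+0,3+0) = (2,3)
Fill (2+0,3+1) = (2,4)
Fill (2+1,3+1) = (3,4)
Fill (2+1,3+2) = (3,5)

Answer: .......
.......
...##..
....##.
#....#.
.#...##
.....#.
.......
...#..#
...#.#.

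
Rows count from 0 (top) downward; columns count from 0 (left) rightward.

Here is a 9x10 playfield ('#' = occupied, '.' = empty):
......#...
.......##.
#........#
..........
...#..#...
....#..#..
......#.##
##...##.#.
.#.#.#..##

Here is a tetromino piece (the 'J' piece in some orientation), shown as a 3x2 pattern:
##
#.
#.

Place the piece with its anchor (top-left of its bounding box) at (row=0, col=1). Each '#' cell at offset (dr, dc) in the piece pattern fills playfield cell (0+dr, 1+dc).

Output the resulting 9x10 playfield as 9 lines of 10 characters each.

Answer: .##...#...
.#.....##.
##.......#
..........
...#..#...
....#..#..
......#.##
##...##.#.
.#.#.#..##

Derivation:
Fill (0+0,1+0) = (0,1)
Fill (0+0,1+1) = (0,2)
Fill (0+1,1+0) = (1,1)
Fill (0+2,1+0) = (2,1)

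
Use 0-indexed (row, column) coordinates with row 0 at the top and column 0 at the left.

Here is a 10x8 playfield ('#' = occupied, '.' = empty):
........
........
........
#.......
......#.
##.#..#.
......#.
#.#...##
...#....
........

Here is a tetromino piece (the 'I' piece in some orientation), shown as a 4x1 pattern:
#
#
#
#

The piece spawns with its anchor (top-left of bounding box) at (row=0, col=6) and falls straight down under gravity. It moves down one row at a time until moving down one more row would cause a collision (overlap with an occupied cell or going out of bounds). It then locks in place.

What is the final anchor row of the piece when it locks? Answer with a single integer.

Answer: 0

Derivation:
Spawn at (row=0, col=6). Try each row:
  row 0: fits
  row 1: blocked -> lock at row 0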